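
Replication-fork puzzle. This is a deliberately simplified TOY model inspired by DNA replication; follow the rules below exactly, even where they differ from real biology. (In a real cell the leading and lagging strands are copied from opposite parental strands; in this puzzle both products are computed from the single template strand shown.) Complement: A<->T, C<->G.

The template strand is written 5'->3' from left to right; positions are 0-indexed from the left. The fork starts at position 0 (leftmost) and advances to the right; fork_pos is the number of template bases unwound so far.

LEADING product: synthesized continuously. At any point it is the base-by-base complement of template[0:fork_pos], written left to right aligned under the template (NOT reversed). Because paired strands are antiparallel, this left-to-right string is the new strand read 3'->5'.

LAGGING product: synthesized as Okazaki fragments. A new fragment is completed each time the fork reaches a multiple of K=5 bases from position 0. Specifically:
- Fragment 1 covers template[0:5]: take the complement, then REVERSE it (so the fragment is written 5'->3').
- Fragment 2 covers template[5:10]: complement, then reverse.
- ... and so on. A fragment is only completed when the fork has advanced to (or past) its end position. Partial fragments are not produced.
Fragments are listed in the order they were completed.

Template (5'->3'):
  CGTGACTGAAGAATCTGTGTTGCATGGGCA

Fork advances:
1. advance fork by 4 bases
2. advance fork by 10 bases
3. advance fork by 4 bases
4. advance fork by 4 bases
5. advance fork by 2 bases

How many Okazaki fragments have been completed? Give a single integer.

Step 1: advance 4 -> fork_pos = 0 + 4 = 4. Next multiple of 5 is 5 (not reached); still 0 fragment(s).
Step 2: advance 10 -> fork_pos = 4 + 10 = 14. Reached multiple(s) of 5: 5, 10 -> fragments 1-2 completed (2 total).
Step 3: advance 4 -> fork_pos = 14 + 4 = 18. Reached multiple(s) of 5: 15 -> fragment 3 completed (3 total).
Step 4: advance 4 -> fork_pos = 18 + 4 = 22. Reached multiple(s) of 5: 20 -> fragment 4 completed (4 total).
Step 5: advance 2 -> fork_pos = 22 + 2 = 24. Next multiple of 5 is 25 (not reached); still 4 fragment(s).
Check: final fork_pos = 24; the multiples of 5 that are <= 24 are 5..20 -> 24 // 5 = 4 completed fragment(s).

Answer: 4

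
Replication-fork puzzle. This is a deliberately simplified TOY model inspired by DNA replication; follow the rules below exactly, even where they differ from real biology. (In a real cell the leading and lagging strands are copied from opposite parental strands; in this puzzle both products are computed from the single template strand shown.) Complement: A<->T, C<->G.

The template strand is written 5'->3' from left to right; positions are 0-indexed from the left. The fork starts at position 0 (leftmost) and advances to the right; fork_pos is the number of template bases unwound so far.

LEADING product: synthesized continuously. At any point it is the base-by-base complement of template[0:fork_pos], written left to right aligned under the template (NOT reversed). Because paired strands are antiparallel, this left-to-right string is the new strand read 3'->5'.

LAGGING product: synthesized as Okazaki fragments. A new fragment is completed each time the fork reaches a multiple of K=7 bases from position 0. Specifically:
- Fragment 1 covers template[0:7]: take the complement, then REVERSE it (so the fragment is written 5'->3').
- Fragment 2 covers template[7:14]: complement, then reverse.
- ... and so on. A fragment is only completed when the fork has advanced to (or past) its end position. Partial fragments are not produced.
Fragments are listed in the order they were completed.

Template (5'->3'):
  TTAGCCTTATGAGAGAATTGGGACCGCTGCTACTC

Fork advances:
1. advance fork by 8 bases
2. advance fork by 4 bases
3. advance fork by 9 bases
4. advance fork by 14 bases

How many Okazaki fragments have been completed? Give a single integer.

Answer: 5

Derivation:
Step 1: advance 8 -> fork_pos = 0 + 8 = 8. Reached multiple(s) of 7: 7 -> fragment 1 completed (1 total).
Step 2: advance 4 -> fork_pos = 8 + 4 = 12. Next multiple of 7 is 14 (not reached); still 1 fragment(s).
Step 3: advance 9 -> fork_pos = 12 + 9 = 21. Reached multiple(s) of 7: 14, 21 -> fragments 2-3 completed (3 total).
Step 4: advance 14 -> fork_pos = 21 + 14 = 35. Reached multiple(s) of 7: 28, 35 -> fragments 4-5 completed (5 total).
Check: final fork_pos = 35; the multiples of 7 that are <= 35 are 7..35 -> 35 // 7 = 5 completed fragment(s).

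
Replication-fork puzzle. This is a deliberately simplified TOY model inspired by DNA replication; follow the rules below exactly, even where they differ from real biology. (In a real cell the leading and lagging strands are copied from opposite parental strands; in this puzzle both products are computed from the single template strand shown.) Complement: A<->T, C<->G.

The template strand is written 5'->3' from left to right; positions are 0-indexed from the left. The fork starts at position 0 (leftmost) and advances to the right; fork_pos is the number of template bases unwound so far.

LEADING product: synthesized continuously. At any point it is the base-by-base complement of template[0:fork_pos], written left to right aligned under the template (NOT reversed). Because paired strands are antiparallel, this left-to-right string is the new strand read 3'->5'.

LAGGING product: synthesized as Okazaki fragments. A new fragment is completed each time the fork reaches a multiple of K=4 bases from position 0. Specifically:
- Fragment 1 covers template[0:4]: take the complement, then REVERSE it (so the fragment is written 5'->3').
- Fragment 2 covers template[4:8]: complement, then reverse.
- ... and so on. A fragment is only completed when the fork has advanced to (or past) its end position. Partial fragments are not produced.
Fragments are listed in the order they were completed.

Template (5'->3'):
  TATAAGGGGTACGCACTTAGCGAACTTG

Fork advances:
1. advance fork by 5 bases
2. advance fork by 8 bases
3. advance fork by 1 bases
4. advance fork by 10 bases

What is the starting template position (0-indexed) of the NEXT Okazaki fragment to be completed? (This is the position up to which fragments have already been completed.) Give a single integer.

Step 1: advance 5 -> fork_pos = 0 + 5 = 5. Reached multiple(s) of 4: 4 -> fragment 1 completed (1 total).
Step 2: advance 8 -> fork_pos = 5 + 8 = 13. Reached multiple(s) of 4: 8, 12 -> fragments 2-3 completed (3 total).
Step 3: advance 1 -> fork_pos = 13 + 1 = 14. Next multiple of 4 is 16 (not reached); still 3 fragment(s).
Step 4: advance 10 -> fork_pos = 14 + 10 = 24. Reached multiple(s) of 4: 16, 20, 24 -> fragments 4-6 completed (6 total).
6 fragment(s) completed, covering template[0:24] (6 x 4 = 24). The next fragment, fragment 7, covers template[24:28], so it starts at position 24.

Answer: 24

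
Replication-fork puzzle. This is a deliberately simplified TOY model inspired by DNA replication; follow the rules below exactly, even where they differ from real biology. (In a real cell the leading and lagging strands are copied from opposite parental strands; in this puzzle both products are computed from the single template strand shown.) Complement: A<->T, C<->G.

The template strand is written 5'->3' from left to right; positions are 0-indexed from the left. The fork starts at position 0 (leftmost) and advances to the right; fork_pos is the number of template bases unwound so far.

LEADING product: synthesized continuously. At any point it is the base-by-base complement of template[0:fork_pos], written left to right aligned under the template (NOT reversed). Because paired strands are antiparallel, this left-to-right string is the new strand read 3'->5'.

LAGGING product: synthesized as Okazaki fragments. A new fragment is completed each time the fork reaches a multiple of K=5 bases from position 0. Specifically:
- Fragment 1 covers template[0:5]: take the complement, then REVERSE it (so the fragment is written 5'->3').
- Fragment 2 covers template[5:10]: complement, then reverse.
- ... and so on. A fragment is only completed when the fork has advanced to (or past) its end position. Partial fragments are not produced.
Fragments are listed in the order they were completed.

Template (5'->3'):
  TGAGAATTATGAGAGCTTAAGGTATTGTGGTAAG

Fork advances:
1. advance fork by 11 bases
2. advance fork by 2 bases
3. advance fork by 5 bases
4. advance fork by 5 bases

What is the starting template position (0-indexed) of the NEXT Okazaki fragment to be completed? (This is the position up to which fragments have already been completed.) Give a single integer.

Step 1: advance 11 -> fork_pos = 0 + 11 = 11. Reached multiple(s) of 5: 5, 10 -> fragments 1-2 completed (2 total).
Step 2: advance 2 -> fork_pos = 11 + 2 = 13. Next multiple of 5 is 15 (not reached); still 2 fragment(s).
Step 3: advance 5 -> fork_pos = 13 + 5 = 18. Reached multiple(s) of 5: 15 -> fragment 3 completed (3 total).
Step 4: advance 5 -> fork_pos = 18 + 5 = 23. Reached multiple(s) of 5: 20 -> fragment 4 completed (4 total).
4 fragment(s) completed, covering template[0:20] (4 x 5 = 20). The next fragment, fragment 5, covers template[20:25], so it starts at position 20.

Answer: 20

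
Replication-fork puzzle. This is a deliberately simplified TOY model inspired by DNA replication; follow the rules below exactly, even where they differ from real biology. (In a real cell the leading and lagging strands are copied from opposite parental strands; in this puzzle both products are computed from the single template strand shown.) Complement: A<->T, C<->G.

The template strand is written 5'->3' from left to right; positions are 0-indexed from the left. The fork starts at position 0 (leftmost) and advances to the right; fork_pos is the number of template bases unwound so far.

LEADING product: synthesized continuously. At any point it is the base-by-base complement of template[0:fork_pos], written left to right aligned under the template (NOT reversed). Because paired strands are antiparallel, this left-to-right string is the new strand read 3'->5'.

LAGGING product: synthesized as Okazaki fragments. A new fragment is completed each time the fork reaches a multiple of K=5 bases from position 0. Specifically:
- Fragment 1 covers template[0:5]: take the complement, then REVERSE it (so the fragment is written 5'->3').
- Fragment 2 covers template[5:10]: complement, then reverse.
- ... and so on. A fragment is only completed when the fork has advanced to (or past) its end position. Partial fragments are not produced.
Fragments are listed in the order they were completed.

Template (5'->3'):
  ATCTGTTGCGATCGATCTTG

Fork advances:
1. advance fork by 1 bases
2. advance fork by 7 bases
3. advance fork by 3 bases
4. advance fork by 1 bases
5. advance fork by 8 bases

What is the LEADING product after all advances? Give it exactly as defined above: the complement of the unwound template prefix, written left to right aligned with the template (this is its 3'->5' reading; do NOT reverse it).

Step 1: advance 1 -> fork_pos = 0 + 1 = 1.
Step 2: advance 7 -> fork_pos = 1 + 7 = 8.
Step 3: advance 3 -> fork_pos = 8 + 3 = 11.
Step 4: advance 1 -> fork_pos = 11 + 1 = 12.
Step 5: advance 8 -> fork_pos = 12 + 8 = 20.
Unwound prefix: template[0:20] = ATCTGTTGCGATCGATCTTG
Complement it base by base (A<->T, C<->G), keeping left-to-right order:
  [0:5] ATCTG -> TAGAC
  [5:10] TTGCG -> AACGC
  [10:15] ATCGA -> TAGCT
  [15:20] TCTTG -> AGAAC
Concatenate: TAGACAACGCTAGCTAGAAC (length 20; written aligned with the template, i.e. 3'->5').

Answer: TAGACAACGCTAGCTAGAAC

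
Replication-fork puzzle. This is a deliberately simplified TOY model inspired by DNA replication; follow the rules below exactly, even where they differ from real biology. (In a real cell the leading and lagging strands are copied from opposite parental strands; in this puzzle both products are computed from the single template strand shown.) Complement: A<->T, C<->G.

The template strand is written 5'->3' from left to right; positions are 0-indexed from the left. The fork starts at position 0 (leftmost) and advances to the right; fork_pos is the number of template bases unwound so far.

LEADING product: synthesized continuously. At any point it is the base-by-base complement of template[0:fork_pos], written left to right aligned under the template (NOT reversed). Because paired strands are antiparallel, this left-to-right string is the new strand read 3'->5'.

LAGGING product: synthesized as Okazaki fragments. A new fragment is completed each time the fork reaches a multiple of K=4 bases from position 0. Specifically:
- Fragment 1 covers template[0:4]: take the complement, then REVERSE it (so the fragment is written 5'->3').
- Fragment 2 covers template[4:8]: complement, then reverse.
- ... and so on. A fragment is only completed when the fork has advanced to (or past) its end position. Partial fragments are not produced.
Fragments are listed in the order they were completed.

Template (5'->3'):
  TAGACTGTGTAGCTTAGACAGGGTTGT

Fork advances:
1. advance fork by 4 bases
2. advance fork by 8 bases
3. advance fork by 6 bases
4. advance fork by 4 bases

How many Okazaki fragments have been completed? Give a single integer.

Answer: 5

Derivation:
Step 1: advance 4 -> fork_pos = 0 + 4 = 4. Reached multiple(s) of 4: 4 -> fragment 1 completed (1 total).
Step 2: advance 8 -> fork_pos = 4 + 8 = 12. Reached multiple(s) of 4: 8, 12 -> fragments 2-3 completed (3 total).
Step 3: advance 6 -> fork_pos = 12 + 6 = 18. Reached multiple(s) of 4: 16 -> fragment 4 completed (4 total).
Step 4: advance 4 -> fork_pos = 18 + 4 = 22. Reached multiple(s) of 4: 20 -> fragment 5 completed (5 total).
Check: final fork_pos = 22; the multiples of 4 that are <= 22 are 4..20 -> 22 // 4 = 5 completed fragment(s).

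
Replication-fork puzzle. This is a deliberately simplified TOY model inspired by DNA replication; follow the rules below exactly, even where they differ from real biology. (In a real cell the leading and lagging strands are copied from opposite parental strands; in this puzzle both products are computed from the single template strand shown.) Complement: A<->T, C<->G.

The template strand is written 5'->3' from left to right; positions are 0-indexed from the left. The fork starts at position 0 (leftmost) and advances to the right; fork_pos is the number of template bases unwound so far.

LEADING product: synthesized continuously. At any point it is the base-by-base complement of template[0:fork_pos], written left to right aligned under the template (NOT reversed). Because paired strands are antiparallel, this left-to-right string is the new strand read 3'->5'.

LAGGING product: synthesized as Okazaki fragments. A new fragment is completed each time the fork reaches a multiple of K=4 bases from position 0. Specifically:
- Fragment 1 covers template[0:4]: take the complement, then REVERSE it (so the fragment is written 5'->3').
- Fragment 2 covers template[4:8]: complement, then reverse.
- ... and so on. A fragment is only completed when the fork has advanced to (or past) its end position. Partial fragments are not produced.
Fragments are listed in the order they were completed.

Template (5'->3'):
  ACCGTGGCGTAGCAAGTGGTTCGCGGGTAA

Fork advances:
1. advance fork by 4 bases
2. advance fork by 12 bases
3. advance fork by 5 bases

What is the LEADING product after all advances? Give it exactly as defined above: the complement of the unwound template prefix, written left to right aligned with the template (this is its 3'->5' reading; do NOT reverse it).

Answer: TGGCACCGCATCGTTCACCAA

Derivation:
Step 1: advance 4 -> fork_pos = 0 + 4 = 4.
Step 2: advance 12 -> fork_pos = 4 + 12 = 16.
Step 3: advance 5 -> fork_pos = 16 + 5 = 21.
Unwound prefix: template[0:21] = ACCGTGGCGTAGCAAGTGGTT
Complement it base by base (A<->T, C<->G), keeping left-to-right order:
  [0:5] ACCGT -> TGGCA
  [5:10] GGCGT -> CCGCA
  [10:15] AGCAA -> TCGTT
  [15:20] GTGGT -> CACCA
  [20:21] T -> A
Concatenate: TGGCACCGCATCGTTCACCAA (length 21; written aligned with the template, i.e. 3'->5').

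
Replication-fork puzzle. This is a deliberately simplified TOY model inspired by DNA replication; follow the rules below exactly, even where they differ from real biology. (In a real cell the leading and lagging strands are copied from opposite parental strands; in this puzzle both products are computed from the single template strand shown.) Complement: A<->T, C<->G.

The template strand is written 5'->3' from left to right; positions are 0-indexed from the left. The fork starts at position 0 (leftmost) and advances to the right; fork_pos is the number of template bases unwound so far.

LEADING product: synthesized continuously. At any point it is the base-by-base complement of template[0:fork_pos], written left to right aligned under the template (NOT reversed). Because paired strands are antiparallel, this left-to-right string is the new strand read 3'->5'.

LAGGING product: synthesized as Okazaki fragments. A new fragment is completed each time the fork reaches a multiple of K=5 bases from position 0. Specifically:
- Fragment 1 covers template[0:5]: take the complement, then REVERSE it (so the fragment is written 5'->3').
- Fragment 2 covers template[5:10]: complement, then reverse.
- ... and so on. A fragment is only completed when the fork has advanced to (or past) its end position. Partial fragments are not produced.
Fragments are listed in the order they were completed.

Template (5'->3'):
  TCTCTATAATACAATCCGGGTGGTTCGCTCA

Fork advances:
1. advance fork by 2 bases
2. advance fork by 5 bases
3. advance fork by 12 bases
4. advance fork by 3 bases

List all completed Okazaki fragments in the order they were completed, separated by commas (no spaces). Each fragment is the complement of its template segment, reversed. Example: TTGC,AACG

Step 1: advance 2 -> fork_pos = 0 + 2 = 2. Next multiple of 5 is 5 (not reached); still 0 fragment(s).
Step 2: advance 5 -> fork_pos = 2 + 5 = 7. Reached multiple(s) of 5: 5 -> fragment 1 completed (1 total).
Step 3: advance 12 -> fork_pos = 7 + 12 = 19. Reached multiple(s) of 5: 10, 15 -> fragments 2-3 completed (3 total).
Step 4: advance 3 -> fork_pos = 19 + 3 = 22. Reached multiple(s) of 5: 20 -> fragment 4 completed (4 total).
Final fork_pos = 22, so 4 fragment(s) are complete. Build each: template segment -> complement -> reverse.
Fragment 1: template[0:5] = TCTCT -> complement AGAGA -> reversed AGAGA
Fragment 2: template[5:10] = ATAAT -> complement TATTA -> reversed ATTAT
Fragment 3: template[10:15] = ACAAT -> complement TGTTA -> reversed ATTGT
Fragment 4: template[15:20] = CCGGG -> complement GGCCC -> reversed CCCGG

Answer: AGAGA,ATTAT,ATTGT,CCCGG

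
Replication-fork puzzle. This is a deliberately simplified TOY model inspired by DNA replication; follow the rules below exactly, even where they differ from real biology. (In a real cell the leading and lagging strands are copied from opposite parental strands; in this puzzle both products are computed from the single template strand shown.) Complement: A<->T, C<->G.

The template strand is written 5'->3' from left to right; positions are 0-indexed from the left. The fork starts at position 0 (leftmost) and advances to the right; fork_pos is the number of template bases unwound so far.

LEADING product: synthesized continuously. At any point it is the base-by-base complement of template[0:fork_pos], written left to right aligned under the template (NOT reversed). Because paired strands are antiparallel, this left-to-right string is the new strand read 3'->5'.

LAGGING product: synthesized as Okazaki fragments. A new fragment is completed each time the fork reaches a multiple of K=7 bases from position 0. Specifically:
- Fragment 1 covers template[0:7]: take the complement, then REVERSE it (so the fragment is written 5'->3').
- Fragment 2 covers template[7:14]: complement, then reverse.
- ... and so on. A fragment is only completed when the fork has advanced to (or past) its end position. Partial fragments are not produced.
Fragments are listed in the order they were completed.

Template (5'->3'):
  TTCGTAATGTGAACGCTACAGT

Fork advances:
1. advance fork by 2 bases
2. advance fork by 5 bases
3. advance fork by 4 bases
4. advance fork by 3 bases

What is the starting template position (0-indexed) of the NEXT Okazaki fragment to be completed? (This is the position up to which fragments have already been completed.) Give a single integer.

Answer: 14

Derivation:
Step 1: advance 2 -> fork_pos = 0 + 2 = 2. Next multiple of 7 is 7 (not reached); still 0 fragment(s).
Step 2: advance 5 -> fork_pos = 2 + 5 = 7. Reached multiple(s) of 7: 7 -> fragment 1 completed (1 total).
Step 3: advance 4 -> fork_pos = 7 + 4 = 11. Next multiple of 7 is 14 (not reached); still 1 fragment(s).
Step 4: advance 3 -> fork_pos = 11 + 3 = 14. Reached multiple(s) of 7: 14 -> fragment 2 completed (2 total).
2 fragment(s) completed, covering template[0:14] (2 x 7 = 14). The next fragment, fragment 3, covers template[14:21], so it starts at position 14.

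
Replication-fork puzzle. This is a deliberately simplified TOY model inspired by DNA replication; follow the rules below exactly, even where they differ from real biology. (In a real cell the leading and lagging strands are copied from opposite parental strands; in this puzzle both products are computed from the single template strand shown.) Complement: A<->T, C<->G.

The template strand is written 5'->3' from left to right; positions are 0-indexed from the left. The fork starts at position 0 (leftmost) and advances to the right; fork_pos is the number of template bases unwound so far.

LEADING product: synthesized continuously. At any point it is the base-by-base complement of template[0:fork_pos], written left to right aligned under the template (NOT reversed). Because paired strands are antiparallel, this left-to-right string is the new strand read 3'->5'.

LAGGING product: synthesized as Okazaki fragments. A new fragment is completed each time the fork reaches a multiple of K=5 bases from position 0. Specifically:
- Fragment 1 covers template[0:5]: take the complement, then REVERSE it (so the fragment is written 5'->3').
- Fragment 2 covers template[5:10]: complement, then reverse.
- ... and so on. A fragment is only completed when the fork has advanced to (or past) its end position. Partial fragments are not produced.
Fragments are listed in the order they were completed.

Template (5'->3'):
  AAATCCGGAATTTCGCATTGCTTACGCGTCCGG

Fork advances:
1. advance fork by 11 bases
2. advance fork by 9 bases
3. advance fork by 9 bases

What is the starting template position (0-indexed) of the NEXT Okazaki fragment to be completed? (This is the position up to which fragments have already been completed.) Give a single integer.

Step 1: advance 11 -> fork_pos = 0 + 11 = 11. Reached multiple(s) of 5: 5, 10 -> fragments 1-2 completed (2 total).
Step 2: advance 9 -> fork_pos = 11 + 9 = 20. Reached multiple(s) of 5: 15, 20 -> fragments 3-4 completed (4 total).
Step 3: advance 9 -> fork_pos = 20 + 9 = 29. Reached multiple(s) of 5: 25 -> fragment 5 completed (5 total).
5 fragment(s) completed, covering template[0:25] (5 x 5 = 25). The next fragment, fragment 6, covers template[25:30], so it starts at position 25.

Answer: 25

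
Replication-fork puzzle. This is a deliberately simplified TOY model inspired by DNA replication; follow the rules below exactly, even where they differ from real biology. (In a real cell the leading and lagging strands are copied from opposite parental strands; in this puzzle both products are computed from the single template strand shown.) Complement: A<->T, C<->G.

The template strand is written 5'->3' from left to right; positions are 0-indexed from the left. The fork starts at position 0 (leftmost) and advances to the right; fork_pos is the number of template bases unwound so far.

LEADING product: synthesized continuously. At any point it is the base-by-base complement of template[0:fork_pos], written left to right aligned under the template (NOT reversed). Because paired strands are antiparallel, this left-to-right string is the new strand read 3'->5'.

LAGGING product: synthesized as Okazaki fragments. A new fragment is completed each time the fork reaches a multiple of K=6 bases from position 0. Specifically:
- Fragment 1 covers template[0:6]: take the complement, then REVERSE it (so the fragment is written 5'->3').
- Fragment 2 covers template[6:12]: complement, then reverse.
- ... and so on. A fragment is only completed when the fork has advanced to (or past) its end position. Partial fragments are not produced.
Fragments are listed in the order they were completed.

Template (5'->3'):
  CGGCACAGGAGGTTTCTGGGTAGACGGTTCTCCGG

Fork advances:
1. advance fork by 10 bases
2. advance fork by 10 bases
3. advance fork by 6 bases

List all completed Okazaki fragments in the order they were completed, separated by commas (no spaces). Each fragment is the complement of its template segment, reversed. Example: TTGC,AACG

Answer: GTGCCG,CCTCCT,CAGAAA,TCTACC

Derivation:
Step 1: advance 10 -> fork_pos = 0 + 10 = 10. Reached multiple(s) of 6: 6 -> fragment 1 completed (1 total).
Step 2: advance 10 -> fork_pos = 10 + 10 = 20. Reached multiple(s) of 6: 12, 18 -> fragments 2-3 completed (3 total).
Step 3: advance 6 -> fork_pos = 20 + 6 = 26. Reached multiple(s) of 6: 24 -> fragment 4 completed (4 total).
Final fork_pos = 26, so 4 fragment(s) are complete. Build each: template segment -> complement -> reverse.
Fragment 1: template[0:6] = CGGCAC -> complement GCCGTG -> reversed GTGCCG
Fragment 2: template[6:12] = AGGAGG -> complement TCCTCC -> reversed CCTCCT
Fragment 3: template[12:18] = TTTCTG -> complement AAAGAC -> reversed CAGAAA
Fragment 4: template[18:24] = GGTAGA -> complement CCATCT -> reversed TCTACC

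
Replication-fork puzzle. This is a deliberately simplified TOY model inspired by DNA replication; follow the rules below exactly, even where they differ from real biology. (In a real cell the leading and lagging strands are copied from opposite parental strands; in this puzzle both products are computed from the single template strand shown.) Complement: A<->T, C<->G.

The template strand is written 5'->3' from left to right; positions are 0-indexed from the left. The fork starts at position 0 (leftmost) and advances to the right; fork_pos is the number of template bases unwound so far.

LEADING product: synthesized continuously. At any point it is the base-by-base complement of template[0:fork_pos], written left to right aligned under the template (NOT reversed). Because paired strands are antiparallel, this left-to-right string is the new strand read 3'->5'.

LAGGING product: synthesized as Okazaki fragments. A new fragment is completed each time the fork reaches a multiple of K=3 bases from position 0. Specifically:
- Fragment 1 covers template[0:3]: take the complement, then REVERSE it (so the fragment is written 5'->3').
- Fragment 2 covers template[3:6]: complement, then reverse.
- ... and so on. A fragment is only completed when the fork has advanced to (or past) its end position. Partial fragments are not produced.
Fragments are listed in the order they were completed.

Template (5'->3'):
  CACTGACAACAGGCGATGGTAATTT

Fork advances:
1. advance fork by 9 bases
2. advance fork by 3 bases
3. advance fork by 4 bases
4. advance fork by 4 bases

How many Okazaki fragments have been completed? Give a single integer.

Answer: 6

Derivation:
Step 1: advance 9 -> fork_pos = 0 + 9 = 9. Reached multiple(s) of 3: 3, 6, 9 -> fragments 1-3 completed (3 total).
Step 2: advance 3 -> fork_pos = 9 + 3 = 12. Reached multiple(s) of 3: 12 -> fragment 4 completed (4 total).
Step 3: advance 4 -> fork_pos = 12 + 4 = 16. Reached multiple(s) of 3: 15 -> fragment 5 completed (5 total).
Step 4: advance 4 -> fork_pos = 16 + 4 = 20. Reached multiple(s) of 3: 18 -> fragment 6 completed (6 total).
Check: final fork_pos = 20; the multiples of 3 that are <= 20 are 3..18 -> 20 // 3 = 6 completed fragment(s).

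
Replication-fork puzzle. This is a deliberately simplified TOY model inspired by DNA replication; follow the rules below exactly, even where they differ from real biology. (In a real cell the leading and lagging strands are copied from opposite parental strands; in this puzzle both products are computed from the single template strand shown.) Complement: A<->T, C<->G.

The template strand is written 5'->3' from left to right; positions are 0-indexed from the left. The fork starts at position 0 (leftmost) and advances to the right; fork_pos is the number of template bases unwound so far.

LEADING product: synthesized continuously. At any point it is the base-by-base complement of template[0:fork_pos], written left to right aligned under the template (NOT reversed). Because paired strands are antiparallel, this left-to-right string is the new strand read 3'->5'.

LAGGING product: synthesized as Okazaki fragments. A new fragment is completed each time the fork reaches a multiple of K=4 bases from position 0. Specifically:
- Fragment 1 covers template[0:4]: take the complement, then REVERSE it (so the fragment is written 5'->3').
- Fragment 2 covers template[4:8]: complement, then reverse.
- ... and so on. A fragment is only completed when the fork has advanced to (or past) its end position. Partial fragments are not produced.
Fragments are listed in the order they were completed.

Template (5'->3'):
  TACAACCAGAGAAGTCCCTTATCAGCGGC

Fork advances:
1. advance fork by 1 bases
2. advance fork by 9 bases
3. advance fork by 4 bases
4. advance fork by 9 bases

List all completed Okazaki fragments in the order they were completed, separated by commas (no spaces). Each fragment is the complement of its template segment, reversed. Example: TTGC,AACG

Step 1: advance 1 -> fork_pos = 0 + 1 = 1. Next multiple of 4 is 4 (not reached); still 0 fragment(s).
Step 2: advance 9 -> fork_pos = 1 + 9 = 10. Reached multiple(s) of 4: 4, 8 -> fragments 1-2 completed (2 total).
Step 3: advance 4 -> fork_pos = 10 + 4 = 14. Reached multiple(s) of 4: 12 -> fragment 3 completed (3 total).
Step 4: advance 9 -> fork_pos = 14 + 9 = 23. Reached multiple(s) of 4: 16, 20 -> fragments 4-5 completed (5 total).
Final fork_pos = 23, so 5 fragment(s) are complete. Build each: template segment -> complement -> reverse.
Fragment 1: template[0:4] = TACA -> complement ATGT -> reversed TGTA
Fragment 2: template[4:8] = ACCA -> complement TGGT -> reversed TGGT
Fragment 3: template[8:12] = GAGA -> complement CTCT -> reversed TCTC
Fragment 4: template[12:16] = AGTC -> complement TCAG -> reversed GACT
Fragment 5: template[16:20] = CCTT -> complement GGAA -> reversed AAGG

Answer: TGTA,TGGT,TCTC,GACT,AAGG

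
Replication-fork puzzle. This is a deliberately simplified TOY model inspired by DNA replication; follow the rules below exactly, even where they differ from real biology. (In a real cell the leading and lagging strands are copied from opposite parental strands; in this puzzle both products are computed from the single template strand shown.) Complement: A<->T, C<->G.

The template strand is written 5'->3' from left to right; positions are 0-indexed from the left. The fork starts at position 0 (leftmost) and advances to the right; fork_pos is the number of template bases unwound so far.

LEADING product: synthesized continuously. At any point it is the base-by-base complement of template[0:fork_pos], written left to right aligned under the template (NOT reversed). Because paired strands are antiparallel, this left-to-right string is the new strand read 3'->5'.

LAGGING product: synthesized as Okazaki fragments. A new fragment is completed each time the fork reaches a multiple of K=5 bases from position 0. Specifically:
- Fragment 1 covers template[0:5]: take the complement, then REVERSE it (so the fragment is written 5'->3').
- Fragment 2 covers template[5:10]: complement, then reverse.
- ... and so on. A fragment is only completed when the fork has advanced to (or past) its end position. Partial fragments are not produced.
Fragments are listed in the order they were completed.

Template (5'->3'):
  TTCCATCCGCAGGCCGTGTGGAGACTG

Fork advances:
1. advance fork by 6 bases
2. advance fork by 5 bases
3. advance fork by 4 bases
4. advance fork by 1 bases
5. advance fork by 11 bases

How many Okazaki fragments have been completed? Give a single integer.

Step 1: advance 6 -> fork_pos = 0 + 6 = 6. Reached multiple(s) of 5: 5 -> fragment 1 completed (1 total).
Step 2: advance 5 -> fork_pos = 6 + 5 = 11. Reached multiple(s) of 5: 10 -> fragment 2 completed (2 total).
Step 3: advance 4 -> fork_pos = 11 + 4 = 15. Reached multiple(s) of 5: 15 -> fragment 3 completed (3 total).
Step 4: advance 1 -> fork_pos = 15 + 1 = 16. Next multiple of 5 is 20 (not reached); still 3 fragment(s).
Step 5: advance 11 -> fork_pos = 16 + 11 = 27. Reached multiple(s) of 5: 20, 25 -> fragments 4-5 completed (5 total).
Check: final fork_pos = 27; the multiples of 5 that are <= 27 are 5..25 -> 27 // 5 = 5 completed fragment(s).

Answer: 5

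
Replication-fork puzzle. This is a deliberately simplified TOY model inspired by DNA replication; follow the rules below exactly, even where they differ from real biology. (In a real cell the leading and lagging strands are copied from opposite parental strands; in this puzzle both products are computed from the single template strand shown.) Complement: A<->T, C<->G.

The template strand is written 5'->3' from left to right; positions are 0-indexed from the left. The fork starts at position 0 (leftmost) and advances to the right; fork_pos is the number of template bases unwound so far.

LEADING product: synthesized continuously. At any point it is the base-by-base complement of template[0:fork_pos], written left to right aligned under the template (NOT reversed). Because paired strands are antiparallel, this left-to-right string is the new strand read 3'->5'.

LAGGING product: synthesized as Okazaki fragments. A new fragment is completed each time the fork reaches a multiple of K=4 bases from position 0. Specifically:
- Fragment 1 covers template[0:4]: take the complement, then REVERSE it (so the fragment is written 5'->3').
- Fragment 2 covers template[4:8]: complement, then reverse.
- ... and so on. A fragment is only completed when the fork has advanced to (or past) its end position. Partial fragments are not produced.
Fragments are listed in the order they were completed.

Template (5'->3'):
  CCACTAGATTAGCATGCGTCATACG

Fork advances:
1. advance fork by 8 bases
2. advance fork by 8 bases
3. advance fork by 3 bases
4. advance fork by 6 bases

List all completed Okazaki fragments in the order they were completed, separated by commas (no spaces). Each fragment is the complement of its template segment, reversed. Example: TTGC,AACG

Answer: GTGG,TCTA,CTAA,CATG,GACG,GTAT

Derivation:
Step 1: advance 8 -> fork_pos = 0 + 8 = 8. Reached multiple(s) of 4: 4, 8 -> fragments 1-2 completed (2 total).
Step 2: advance 8 -> fork_pos = 8 + 8 = 16. Reached multiple(s) of 4: 12, 16 -> fragments 3-4 completed (4 total).
Step 3: advance 3 -> fork_pos = 16 + 3 = 19. Next multiple of 4 is 20 (not reached); still 4 fragment(s).
Step 4: advance 6 -> fork_pos = 19 + 6 = 25. Reached multiple(s) of 4: 20, 24 -> fragments 5-6 completed (6 total).
Final fork_pos = 25, so 6 fragment(s) are complete. Build each: template segment -> complement -> reverse.
Fragment 1: template[0:4] = CCAC -> complement GGTG -> reversed GTGG
Fragment 2: template[4:8] = TAGA -> complement ATCT -> reversed TCTA
Fragment 3: template[8:12] = TTAG -> complement AATC -> reversed CTAA
Fragment 4: template[12:16] = CATG -> complement GTAC -> reversed CATG
Fragment 5: template[16:20] = CGTC -> complement GCAG -> reversed GACG
Fragment 6: template[20:24] = ATAC -> complement TATG -> reversed GTAT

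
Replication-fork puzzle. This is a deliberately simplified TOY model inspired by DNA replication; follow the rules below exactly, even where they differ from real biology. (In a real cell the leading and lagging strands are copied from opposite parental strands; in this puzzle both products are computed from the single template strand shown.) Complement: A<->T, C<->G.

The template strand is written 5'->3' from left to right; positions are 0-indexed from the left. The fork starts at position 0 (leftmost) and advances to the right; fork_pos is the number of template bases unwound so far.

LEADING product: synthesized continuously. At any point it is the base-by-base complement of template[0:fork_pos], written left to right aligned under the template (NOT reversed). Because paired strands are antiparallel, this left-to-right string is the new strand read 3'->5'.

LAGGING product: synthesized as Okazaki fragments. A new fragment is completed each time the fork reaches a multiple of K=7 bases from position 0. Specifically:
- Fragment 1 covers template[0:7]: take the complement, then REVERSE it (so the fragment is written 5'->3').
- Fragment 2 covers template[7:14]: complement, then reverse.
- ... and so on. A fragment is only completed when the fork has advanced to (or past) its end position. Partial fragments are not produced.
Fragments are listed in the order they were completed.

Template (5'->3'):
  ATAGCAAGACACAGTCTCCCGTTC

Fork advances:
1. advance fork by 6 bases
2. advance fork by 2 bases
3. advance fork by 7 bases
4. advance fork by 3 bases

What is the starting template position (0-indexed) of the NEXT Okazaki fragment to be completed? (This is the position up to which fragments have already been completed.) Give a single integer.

Step 1: advance 6 -> fork_pos = 0 + 6 = 6. Next multiple of 7 is 7 (not reached); still 0 fragment(s).
Step 2: advance 2 -> fork_pos = 6 + 2 = 8. Reached multiple(s) of 7: 7 -> fragment 1 completed (1 total).
Step 3: advance 7 -> fork_pos = 8 + 7 = 15. Reached multiple(s) of 7: 14 -> fragment 2 completed (2 total).
Step 4: advance 3 -> fork_pos = 15 + 3 = 18. Next multiple of 7 is 21 (not reached); still 2 fragment(s).
2 fragment(s) completed, covering template[0:14] (2 x 7 = 14). The next fragment, fragment 3, covers template[14:21], so it starts at position 14.

Answer: 14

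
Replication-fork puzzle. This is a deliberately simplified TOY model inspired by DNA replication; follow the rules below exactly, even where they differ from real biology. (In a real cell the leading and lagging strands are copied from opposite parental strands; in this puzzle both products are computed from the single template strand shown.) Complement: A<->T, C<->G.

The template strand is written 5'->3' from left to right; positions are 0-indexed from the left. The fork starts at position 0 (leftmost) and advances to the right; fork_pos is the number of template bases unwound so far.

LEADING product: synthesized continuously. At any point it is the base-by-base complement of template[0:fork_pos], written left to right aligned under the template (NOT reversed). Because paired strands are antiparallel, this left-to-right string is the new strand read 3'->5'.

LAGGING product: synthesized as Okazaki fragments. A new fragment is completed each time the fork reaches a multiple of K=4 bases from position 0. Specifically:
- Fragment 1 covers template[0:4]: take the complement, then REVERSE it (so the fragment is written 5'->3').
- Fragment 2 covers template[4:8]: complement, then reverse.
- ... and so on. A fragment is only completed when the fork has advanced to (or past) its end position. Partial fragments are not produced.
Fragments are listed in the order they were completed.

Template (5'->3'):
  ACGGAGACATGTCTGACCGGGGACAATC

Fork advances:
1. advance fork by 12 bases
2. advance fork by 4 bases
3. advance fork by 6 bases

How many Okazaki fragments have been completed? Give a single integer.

Answer: 5

Derivation:
Step 1: advance 12 -> fork_pos = 0 + 12 = 12. Reached multiple(s) of 4: 4, 8, 12 -> fragments 1-3 completed (3 total).
Step 2: advance 4 -> fork_pos = 12 + 4 = 16. Reached multiple(s) of 4: 16 -> fragment 4 completed (4 total).
Step 3: advance 6 -> fork_pos = 16 + 6 = 22. Reached multiple(s) of 4: 20 -> fragment 5 completed (5 total).
Check: final fork_pos = 22; the multiples of 4 that are <= 22 are 4..20 -> 22 // 4 = 5 completed fragment(s).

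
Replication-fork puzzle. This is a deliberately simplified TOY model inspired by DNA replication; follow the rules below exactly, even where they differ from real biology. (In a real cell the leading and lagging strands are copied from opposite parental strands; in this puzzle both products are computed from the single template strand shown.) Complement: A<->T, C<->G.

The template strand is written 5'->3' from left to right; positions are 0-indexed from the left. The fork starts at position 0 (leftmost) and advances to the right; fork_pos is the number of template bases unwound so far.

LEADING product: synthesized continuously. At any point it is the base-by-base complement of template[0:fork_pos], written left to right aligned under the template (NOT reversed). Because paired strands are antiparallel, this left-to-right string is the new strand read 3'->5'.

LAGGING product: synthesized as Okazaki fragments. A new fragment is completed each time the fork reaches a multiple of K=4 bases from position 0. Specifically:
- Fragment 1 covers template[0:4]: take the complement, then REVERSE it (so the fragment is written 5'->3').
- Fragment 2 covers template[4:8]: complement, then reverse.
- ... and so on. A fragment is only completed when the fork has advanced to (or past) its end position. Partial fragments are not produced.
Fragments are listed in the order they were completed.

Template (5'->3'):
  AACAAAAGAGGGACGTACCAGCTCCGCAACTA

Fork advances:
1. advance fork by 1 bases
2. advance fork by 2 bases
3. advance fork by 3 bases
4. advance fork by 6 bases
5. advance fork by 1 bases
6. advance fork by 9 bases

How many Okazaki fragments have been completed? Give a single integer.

Step 1: advance 1 -> fork_pos = 0 + 1 = 1. Next multiple of 4 is 4 (not reached); still 0 fragment(s).
Step 2: advance 2 -> fork_pos = 1 + 2 = 3. Next multiple of 4 is 4 (not reached); still 0 fragment(s).
Step 3: advance 3 -> fork_pos = 3 + 3 = 6. Reached multiple(s) of 4: 4 -> fragment 1 completed (1 total).
Step 4: advance 6 -> fork_pos = 6 + 6 = 12. Reached multiple(s) of 4: 8, 12 -> fragments 2-3 completed (3 total).
Step 5: advance 1 -> fork_pos = 12 + 1 = 13. Next multiple of 4 is 16 (not reached); still 3 fragment(s).
Step 6: advance 9 -> fork_pos = 13 + 9 = 22. Reached multiple(s) of 4: 16, 20 -> fragments 4-5 completed (5 total).
Check: final fork_pos = 22; the multiples of 4 that are <= 22 are 4..20 -> 22 // 4 = 5 completed fragment(s).

Answer: 5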